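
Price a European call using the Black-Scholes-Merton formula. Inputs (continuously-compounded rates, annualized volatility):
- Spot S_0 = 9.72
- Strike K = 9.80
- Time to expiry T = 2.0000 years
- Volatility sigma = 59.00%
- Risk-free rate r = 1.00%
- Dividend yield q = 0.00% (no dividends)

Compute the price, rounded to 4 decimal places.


Answer: Price = 3.1829

Derivation:
d1 = (ln(S/K) + (r - q + 0.5*sigma^2) * T) / (sigma * sqrt(T)) = 0.43133901
d2 = d1 - sigma * sqrt(T) = -0.40304699
exp(-rT) = 0.98019867; exp(-qT) = 1.00000000
C = S_0 * exp(-qT) * N(d1) - K * exp(-rT) * N(d2)
N(d1) = 0.66688906; N(d2) = 0.34345683
C = 9.7200 * 1.00000000 * 0.66688906 - 9.8000 * 0.98019867 * 0.34345683 = 3.1829


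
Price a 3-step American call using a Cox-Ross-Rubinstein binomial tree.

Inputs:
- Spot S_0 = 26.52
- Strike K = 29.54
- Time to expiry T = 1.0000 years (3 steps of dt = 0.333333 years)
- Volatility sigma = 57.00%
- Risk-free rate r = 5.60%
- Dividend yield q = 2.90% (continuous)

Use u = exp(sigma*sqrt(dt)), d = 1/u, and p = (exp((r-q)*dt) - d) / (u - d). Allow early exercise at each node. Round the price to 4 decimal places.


Answer: Price = V(0,0) = 5.3722

Derivation:
dt = T/N = 0.333333
u = exp(sigma*sqrt(dt)) = 1.389702; d = 1/u = 0.719579
p = (exp((r-q)*dt) - d) / (u - d) = 0.431953
Discount per step: exp(-r*dt) = 0.981506
Stock lattice S(k, i) with i counting down-moves:
  k=0: S(0,0) = 26.5200
  k=1: S(1,0) = 36.8549; S(1,1) = 19.0832
  k=2: S(2,0) = 51.2174; S(2,1) = 26.5200; S(2,2) = 13.7319
  k=3: S(3,0) = 71.1769; S(3,1) = 36.8549; S(3,2) = 19.0832; S(3,3) = 9.8812
Terminal payoffs V(N, i) = max(S_T - K, 0):
  V(3,0) = 41.636886; V(3,1) = 7.314909; V(3,2) = 0.000000; V(3,3) = 0.000000
Backward induction: V(k, i) = exp(-r*dt) * [p * V(k+1, i) + (1-p) * V(k+1, i+1)]; then take max(V_cont, immediate exercise) for American.
  V(2,0) = exp(-r*dt) * [p*41.636886 + (1-p)*7.314909] = 21.730940; exercise = 21.677357; V(2,0) = max -> 21.730940
  V(2,1) = exp(-r*dt) * [p*7.314909 + (1-p)*0.000000] = 3.101264; exercise = 0.000000; V(2,1) = max -> 3.101264
  V(2,2) = exp(-r*dt) * [p*0.000000 + (1-p)*0.000000] = 0.000000; exercise = 0.000000; V(2,2) = max -> 0.000000
  V(1,0) = exp(-r*dt) * [p*21.730940 + (1-p)*3.101264] = 10.942237; exercise = 7.314909; V(1,0) = max -> 10.942237
  V(1,1) = exp(-r*dt) * [p*3.101264 + (1-p)*0.000000] = 1.314827; exercise = 0.000000; V(1,1) = max -> 1.314827
  V(0,0) = exp(-r*dt) * [p*10.942237 + (1-p)*1.314827] = 5.372194; exercise = 0.000000; V(0,0) = max -> 5.372194


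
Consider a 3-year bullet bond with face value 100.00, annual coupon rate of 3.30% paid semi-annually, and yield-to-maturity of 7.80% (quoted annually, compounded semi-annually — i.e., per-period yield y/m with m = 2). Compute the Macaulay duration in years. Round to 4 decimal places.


Answer: Macaulay duration = 2.8715 years

Derivation:
Coupon per period c = face * coupon_rate / m = 1.650000
Periods per year m = 2; per-period yield y/m = 0.039000
Number of cashflows N = 6
Cashflows (t years, CF_t, discount factor 1/(1+y/m)^(m*t), PV):
  t = 0.5000: CF_t = 1.650000, DF = 0.962464, PV = 1.588065
  t = 1.0000: CF_t = 1.650000, DF = 0.926337, PV = 1.528456
  t = 1.5000: CF_t = 1.650000, DF = 0.891566, PV = 1.471083
  t = 2.0000: CF_t = 1.650000, DF = 0.858100, PV = 1.415865
  t = 2.5000: CF_t = 1.650000, DF = 0.825890, PV = 1.362719
  t = 3.0000: CF_t = 101.650000, DF = 0.794889, PV = 80.800509
Price P = sum_t PV_t = 88.166697
Macaulay numerator sum_t t * PV_t:
  t * PV_t at t = 0.5000: 0.794033
  t * PV_t at t = 1.0000: 1.528456
  t * PV_t at t = 1.5000: 2.206625
  t * PV_t at t = 2.0000: 2.831729
  t * PV_t at t = 2.5000: 3.406797
  t * PV_t at t = 3.0000: 242.401528
Macaulay duration D = (sum_t t * PV_t) / P = 253.169167 / 88.166697 = 2.871483


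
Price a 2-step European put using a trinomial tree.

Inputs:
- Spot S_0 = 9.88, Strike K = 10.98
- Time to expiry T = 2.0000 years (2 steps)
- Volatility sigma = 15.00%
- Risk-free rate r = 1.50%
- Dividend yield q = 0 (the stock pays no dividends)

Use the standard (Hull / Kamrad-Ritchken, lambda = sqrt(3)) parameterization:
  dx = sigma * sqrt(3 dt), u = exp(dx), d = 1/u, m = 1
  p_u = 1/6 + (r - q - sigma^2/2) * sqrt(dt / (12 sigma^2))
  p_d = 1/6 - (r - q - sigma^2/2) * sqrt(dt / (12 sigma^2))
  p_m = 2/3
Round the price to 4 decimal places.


Answer: Price = V(0,0) = 1.3529

Derivation:
dt = T/N = 1.000000; dx = sigma*sqrt(3*dt) = 0.259808
u = exp(dx) = 1.296681; d = 1/u = 0.771200
p_u = 0.173884, p_m = 0.666667, p_d = 0.159450
Discount per step: exp(-r*dt) = 0.985112
Stock lattice S(k, j) with j the centered position index:
  k=0: S(0,+0) = 9.8800
  k=1: S(1,-1) = 7.6195; S(1,+0) = 9.8800; S(1,+1) = 12.8112
  k=2: S(2,-2) = 5.8761; S(2,-1) = 7.6195; S(2,+0) = 9.8800; S(2,+1) = 12.8112; S(2,+2) = 16.6120
Terminal payoffs V(N, j) = max(K - S_T, 0):
  V(2,-2) = 5.103877; V(2,-1) = 3.360545; V(2,+0) = 1.100000; V(2,+1) = 0.000000; V(2,+2) = 0.000000
Backward induction: V(k, j) = exp(-r*dt) * [p_u * V(k+1, j+1) + p_m * V(k+1, j) + p_d * V(k+1, j-1)]
  V(1,-1) = exp(-r*dt) * [p_u*1.100000 + p_m*3.360545 + p_d*5.103877] = 3.197129
  V(1,+0) = exp(-r*dt) * [p_u*0.000000 + p_m*1.100000 + p_d*3.360545] = 1.250276
  V(1,+1) = exp(-r*dt) * [p_u*0.000000 + p_m*0.000000 + p_d*1.100000] = 0.172783
  V(0,+0) = exp(-r*dt) * [p_u*0.172783 + p_m*1.250276 + p_d*3.197129] = 1.352897


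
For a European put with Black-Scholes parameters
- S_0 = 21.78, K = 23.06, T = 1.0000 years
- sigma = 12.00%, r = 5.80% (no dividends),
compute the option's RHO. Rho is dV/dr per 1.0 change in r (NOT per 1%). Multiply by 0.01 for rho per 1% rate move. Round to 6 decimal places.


Answer: Rho = -11.336373

Derivation:
d1 = 0.0674383555; d2 = -0.0525616445
phi(d1) = 0.3980361299; exp(-qT) = 1.0000000000; exp(-rT) = 0.9436499474
N(-d2) = 0.5209594110
Rho = -K*T*exp(-rT)*N(-d2) = -23.0600 * 1.0000 * 0.9436499474 * 0.5209594110 = -11.336373


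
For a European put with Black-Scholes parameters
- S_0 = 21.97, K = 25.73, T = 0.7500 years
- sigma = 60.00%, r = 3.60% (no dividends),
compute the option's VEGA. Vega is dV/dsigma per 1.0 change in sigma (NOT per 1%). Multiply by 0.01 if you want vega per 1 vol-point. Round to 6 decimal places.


d1 = 0.0077369942; d2 = -0.5118782481
phi(d1) = 0.3989303400; exp(-qT) = 1.0000000000; exp(-rT) = 0.9733612415
Vega = S * exp(-qT) * phi(d1) * sqrt(T) = 21.9700 * 1.0000000000 * 0.3989303400 * 0.8660254038 = 7.590279

Answer: Vega = 7.590279


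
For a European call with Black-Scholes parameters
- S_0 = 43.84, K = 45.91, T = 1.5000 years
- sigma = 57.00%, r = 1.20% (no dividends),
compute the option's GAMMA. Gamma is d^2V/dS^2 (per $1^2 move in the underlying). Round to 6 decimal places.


d1 = 0.3087484190; d2 = -0.3893561577
phi(d1) = 0.3803736095; exp(-qT) = 1.0000000000; exp(-rT) = 0.9821610324
Gamma = exp(-qT) * phi(d1) / (S * sigma * sqrt(T)) = 1.0000000000 * 0.3803736095 / (43.8400 * 0.5700 * 1.2247448714) = 0.012429

Answer: Gamma = 0.012429


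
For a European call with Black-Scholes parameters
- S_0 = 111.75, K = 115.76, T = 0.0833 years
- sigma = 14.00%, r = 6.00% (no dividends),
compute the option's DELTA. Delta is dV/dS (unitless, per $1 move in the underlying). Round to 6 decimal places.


Answer: Delta = 0.233120

Derivation:
d1 = -0.7286094092; d2 = -0.7690158444
phi(d1) = 0.3059375237; exp(-qT) = 1.0000000000; exp(-rT) = 0.9950144692
N(d1) = 0.2331203106
Delta = exp(-qT) * N(d1) = 1.0000000000 * 0.2331203106 = 0.233120


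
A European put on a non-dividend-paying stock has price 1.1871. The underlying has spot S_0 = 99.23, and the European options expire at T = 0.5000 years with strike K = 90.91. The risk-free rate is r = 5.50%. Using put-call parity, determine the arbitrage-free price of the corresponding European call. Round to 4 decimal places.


Answer: Call price = 11.9731

Derivation:
Put-call parity: C - P = S_0 * exp(-qT) - K * exp(-rT).
S_0 * exp(-qT) = 99.2300 * 1.00000000 = 99.23000000
K * exp(-rT) = 90.9100 * 0.97287468 = 88.44403739
C = P + S*exp(-qT) - K*exp(-rT)
C = 1.1871 + 99.23000000 - 88.44403739 = 11.9731


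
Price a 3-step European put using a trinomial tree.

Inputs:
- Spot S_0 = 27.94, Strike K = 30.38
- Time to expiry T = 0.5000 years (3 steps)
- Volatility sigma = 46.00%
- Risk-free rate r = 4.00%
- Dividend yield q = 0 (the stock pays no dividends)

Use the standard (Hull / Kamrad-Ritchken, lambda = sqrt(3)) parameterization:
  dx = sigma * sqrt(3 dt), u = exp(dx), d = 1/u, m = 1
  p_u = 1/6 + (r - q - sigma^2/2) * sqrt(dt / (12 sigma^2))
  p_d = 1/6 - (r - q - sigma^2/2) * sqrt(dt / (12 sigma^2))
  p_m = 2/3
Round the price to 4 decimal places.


dt = T/N = 0.166667; dx = sigma*sqrt(3*dt) = 0.325269
u = exp(dx) = 1.384403; d = 1/u = 0.722333
p_u = 0.149809, p_m = 0.666667, p_d = 0.183525
Discount per step: exp(-r*dt) = 0.993356
Stock lattice S(k, j) with j the centered position index:
  k=0: S(0,+0) = 27.9400
  k=1: S(1,-1) = 20.1820; S(1,+0) = 27.9400; S(1,+1) = 38.6802
  k=2: S(2,-2) = 14.5781; S(2,-1) = 20.1820; S(2,+0) = 27.9400; S(2,+1) = 38.6802; S(2,+2) = 53.5490
  k=3: S(3,-3) = 10.5302; S(3,-2) = 14.5781; S(3,-1) = 20.1820; S(3,+0) = 27.9400; S(3,+1) = 38.6802; S(3,+2) = 53.5490; S(3,+3) = 74.1334
Terminal payoffs V(N, j) = max(K - S_T, 0):
  V(3,-3) = 19.849751; V(3,-2) = 15.801890; V(3,-1) = 10.198018; V(3,+0) = 2.440000; V(3,+1) = 0.000000; V(3,+2) = 0.000000; V(3,+3) = 0.000000
Backward induction: V(k, j) = exp(-r*dt) * [p_u * V(k+1, j+1) + p_m * V(k+1, j) + p_d * V(k+1, j-1)]
  V(2,-2) = exp(-r*dt) * [p_u*10.198018 + p_m*15.801890 + p_d*19.849751] = 15.600908
  V(2,-1) = exp(-r*dt) * [p_u*2.440000 + p_m*10.198018 + p_d*15.801890] = 9.997374
  V(2,+0) = exp(-r*dt) * [p_u*0.000000 + p_m*2.440000 + p_d*10.198018] = 3.475009
  V(2,+1) = exp(-r*dt) * [p_u*0.000000 + p_m*0.000000 + p_d*2.440000] = 0.444824
  V(2,+2) = exp(-r*dt) * [p_u*0.000000 + p_m*0.000000 + p_d*0.000000] = 0.000000
  V(1,-1) = exp(-r*dt) * [p_u*3.475009 + p_m*9.997374 + p_d*15.600908] = 9.981884
  V(1,+0) = exp(-r*dt) * [p_u*0.444824 + p_m*3.475009 + p_d*9.997374] = 4.190047
  V(1,+1) = exp(-r*dt) * [p_u*0.000000 + p_m*0.444824 + p_d*3.475009] = 0.928091
  V(0,+0) = exp(-r*dt) * [p_u*0.928091 + p_m*4.190047 + p_d*9.981884] = 4.732665

Answer: Price = V(0,0) = 4.7327


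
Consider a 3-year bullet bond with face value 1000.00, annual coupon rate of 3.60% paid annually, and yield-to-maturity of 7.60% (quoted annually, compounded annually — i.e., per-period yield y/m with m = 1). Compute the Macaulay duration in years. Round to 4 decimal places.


Answer: Macaulay duration = 2.8906 years

Derivation:
Coupon per period c = face * coupon_rate / m = 36.000000
Periods per year m = 1; per-period yield y/m = 0.076000
Number of cashflows N = 3
Cashflows (t years, CF_t, discount factor 1/(1+y/m)^(m*t), PV):
  t = 1.0000: CF_t = 36.000000, DF = 0.929368, PV = 33.457249
  t = 2.0000: CF_t = 36.000000, DF = 0.863725, PV = 31.094098
  t = 3.0000: CF_t = 1036.000000, DF = 0.802718, PV = 831.616201
Price P = sum_t PV_t = 896.167548
Macaulay numerator sum_t t * PV_t:
  t * PV_t at t = 1.0000: 33.457249
  t * PV_t at t = 2.0000: 62.188195
  t * PV_t at t = 3.0000: 2494.848603
Macaulay duration D = (sum_t t * PV_t) / P = 2590.494048 / 896.167548 = 2.890636


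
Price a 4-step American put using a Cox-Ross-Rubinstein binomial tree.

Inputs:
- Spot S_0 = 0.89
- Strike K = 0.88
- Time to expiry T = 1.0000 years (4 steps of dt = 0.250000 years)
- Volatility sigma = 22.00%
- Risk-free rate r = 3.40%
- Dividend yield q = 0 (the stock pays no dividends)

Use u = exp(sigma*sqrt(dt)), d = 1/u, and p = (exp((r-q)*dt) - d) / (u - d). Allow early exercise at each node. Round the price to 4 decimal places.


dt = T/N = 0.250000
u = exp(sigma*sqrt(dt)) = 1.116278; d = 1/u = 0.895834
p = (exp((r-q)*dt) - d) / (u - d) = 0.511251
Discount per step: exp(-r*dt) = 0.991536
Stock lattice S(k, i) with i counting down-moves:
  k=0: S(0,0) = 0.8900
  k=1: S(1,0) = 0.9935; S(1,1) = 0.7973
  k=2: S(2,0) = 1.1090; S(2,1) = 0.8900; S(2,2) = 0.7142
  k=3: S(3,0) = 1.2380; S(3,1) = 0.9935; S(3,2) = 0.7973; S(3,3) = 0.6398
  k=4: S(4,0) = 1.3819; S(4,1) = 1.1090; S(4,2) = 0.8900; S(4,3) = 0.7142; S(4,4) = 0.5732
Terminal payoffs V(N, i) = max(K - S_T, 0):
  V(4,0) = 0.000000; V(4,1) = 0.000000; V(4,2) = 0.000000; V(4,3) = 0.165758; V(4,4) = 0.306808
Backward induction: V(k, i) = exp(-r*dt) * [p * V(k+1, i) + (1-p) * V(k+1, i+1)]; then take max(V_cont, immediate exercise) for American.
  V(3,0) = exp(-r*dt) * [p*0.000000 + (1-p)*0.000000] = 0.000000; exercise = 0.000000; V(3,0) = max -> 0.000000
  V(3,1) = exp(-r*dt) * [p*0.000000 + (1-p)*0.000000] = 0.000000; exercise = 0.000000; V(3,1) = max -> 0.000000
  V(3,2) = exp(-r*dt) * [p*0.000000 + (1-p)*0.165758] = 0.080329; exercise = 0.082708; V(3,2) = max -> 0.082708
  V(3,3) = exp(-r*dt) * [p*0.165758 + (1-p)*0.306808] = 0.232710; exercise = 0.240158; V(3,3) = max -> 0.240158
  V(2,0) = exp(-r*dt) * [p*0.000000 + (1-p)*0.000000] = 0.000000; exercise = 0.000000; V(2,0) = max -> 0.000000
  V(2,1) = exp(-r*dt) * [p*0.000000 + (1-p)*0.082708] = 0.040081; exercise = 0.000000; V(2,1) = max -> 0.040081
  V(2,2) = exp(-r*dt) * [p*0.082708 + (1-p)*0.240158] = 0.158310; exercise = 0.165758; V(2,2) = max -> 0.165758
  V(1,0) = exp(-r*dt) * [p*0.000000 + (1-p)*0.040081] = 0.019424; exercise = 0.000000; V(1,0) = max -> 0.019424
  V(1,1) = exp(-r*dt) * [p*0.040081 + (1-p)*0.165758] = 0.100647; exercise = 0.082708; V(1,1) = max -> 0.100647
  V(0,0) = exp(-r*dt) * [p*0.019424 + (1-p)*0.100647] = 0.058621; exercise = 0.000000; V(0,0) = max -> 0.058621

Answer: Price = V(0,0) = 0.0586


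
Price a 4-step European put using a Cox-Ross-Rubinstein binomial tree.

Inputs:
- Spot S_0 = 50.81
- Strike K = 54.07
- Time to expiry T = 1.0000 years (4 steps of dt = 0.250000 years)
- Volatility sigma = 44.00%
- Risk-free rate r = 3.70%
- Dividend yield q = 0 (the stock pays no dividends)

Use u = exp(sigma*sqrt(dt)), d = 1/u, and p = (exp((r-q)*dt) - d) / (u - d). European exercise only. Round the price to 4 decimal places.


dt = T/N = 0.250000
u = exp(sigma*sqrt(dt)) = 1.246077; d = 1/u = 0.802519
p = (exp((r-q)*dt) - d) / (u - d) = 0.466172
Discount per step: exp(-r*dt) = 0.990793
Stock lattice S(k, i) with i counting down-moves:
  k=0: S(0,0) = 50.8100
  k=1: S(1,0) = 63.3132; S(1,1) = 40.7760
  k=2: S(2,0) = 78.8931; S(2,1) = 50.8100; S(2,2) = 32.7235
  k=3: S(3,0) = 98.3068; S(3,1) = 63.3132; S(3,2) = 40.7760; S(3,3) = 26.2612
  k=4: S(4,0) = 122.4978; S(4,1) = 78.8931; S(4,2) = 50.8100; S(4,3) = 32.7235; S(4,4) = 21.0751
Terminal payoffs V(N, i) = max(K - S_T, 0):
  V(4,0) = 0.000000; V(4,1) = 0.000000; V(4,2) = 3.260000; V(4,3) = 21.346509; V(4,4) = 32.994880
Backward induction: V(k, i) = exp(-r*dt) * [p * V(k+1, i) + (1-p) * V(k+1, i+1)].
  V(3,0) = exp(-r*dt) * [p*0.000000 + (1-p)*0.000000] = 0.000000
  V(3,1) = exp(-r*dt) * [p*0.000000 + (1-p)*3.260000] = 1.724257
  V(3,2) = exp(-r*dt) * [p*3.260000 + (1-p)*21.346509] = 12.796178
  V(3,3) = exp(-r*dt) * [p*21.346509 + (1-p)*32.994880] = 27.310942
  V(2,0) = exp(-r*dt) * [p*0.000000 + (1-p)*1.724257] = 0.911982
  V(2,1) = exp(-r*dt) * [p*1.724257 + (1-p)*12.796178] = 7.564467
  V(2,2) = exp(-r*dt) * [p*12.796178 + (1-p)*27.310942] = 20.355410
  V(1,0) = exp(-r*dt) * [p*0.911982 + (1-p)*7.564467] = 4.422173
  V(1,1) = exp(-r*dt) * [p*7.564467 + (1-p)*20.355410] = 14.260118
  V(0,0) = exp(-r*dt) * [p*4.422173 + (1-p)*14.260118] = 9.584876

Answer: Price = V(0,0) = 9.5849


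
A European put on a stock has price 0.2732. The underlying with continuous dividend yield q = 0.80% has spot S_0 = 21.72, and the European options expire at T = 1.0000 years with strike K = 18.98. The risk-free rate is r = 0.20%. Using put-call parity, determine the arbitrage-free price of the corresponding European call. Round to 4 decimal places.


Answer: Call price = 2.8781

Derivation:
Put-call parity: C - P = S_0 * exp(-qT) - K * exp(-rT).
S_0 * exp(-qT) = 21.7200 * 0.99203191 = 21.54693319
K * exp(-rT) = 18.9800 * 0.99800200 = 18.94207793
C = P + S*exp(-qT) - K*exp(-rT)
C = 0.2732 + 21.54693319 - 18.94207793 = 2.8781


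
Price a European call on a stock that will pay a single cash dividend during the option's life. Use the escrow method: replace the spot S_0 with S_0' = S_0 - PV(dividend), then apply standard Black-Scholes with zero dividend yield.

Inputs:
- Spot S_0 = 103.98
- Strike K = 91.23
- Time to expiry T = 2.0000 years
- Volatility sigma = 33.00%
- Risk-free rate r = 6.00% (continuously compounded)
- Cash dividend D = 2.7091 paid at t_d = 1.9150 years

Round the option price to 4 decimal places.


Answer: Price = 29.0727

Derivation:
PV(D) = D * exp(-r * t_d) = 2.7091 * 0.89145528 = 2.41504151
S_0' = S_0 - PV(D) = 103.9800 - 2.41504151 = 101.56495849
d1 = (ln(S_0'/K) + (r + sigma^2/2)*T) / (sigma*sqrt(T)) = 0.72042351
d2 = d1 - sigma*sqrt(T) = 0.25373303
exp(-rT) = 0.88692044
N(d1) = 0.76436786; N(d2) = 0.60014909
C = S_0' * N(d1) - K * exp(-rT) * N(d2) = 101.56495849 * 0.76436786 - 91.2300 * 0.88692044 * 0.60014909 = 29.0727


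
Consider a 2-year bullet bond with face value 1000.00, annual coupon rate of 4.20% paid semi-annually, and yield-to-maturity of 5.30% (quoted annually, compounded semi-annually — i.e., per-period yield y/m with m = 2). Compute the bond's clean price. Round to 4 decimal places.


Coupon per period c = face * coupon_rate / m = 21.000000
Periods per year m = 2; per-period yield y/m = 0.026500
Number of cashflows N = 4
Cashflows (t years, CF_t, discount factor 1/(1+y/m)^(m*t), PV):
  t = 0.5000: CF_t = 21.000000, DF = 0.974184, PV = 20.457867
  t = 1.0000: CF_t = 21.000000, DF = 0.949035, PV = 19.929729
  t = 1.5000: CF_t = 21.000000, DF = 0.924535, PV = 19.415225
  t = 2.0000: CF_t = 1021.000000, DF = 0.900667, PV = 919.580868
Price P = sum_t PV_t = 979.383689

Answer: Price = 979.3837


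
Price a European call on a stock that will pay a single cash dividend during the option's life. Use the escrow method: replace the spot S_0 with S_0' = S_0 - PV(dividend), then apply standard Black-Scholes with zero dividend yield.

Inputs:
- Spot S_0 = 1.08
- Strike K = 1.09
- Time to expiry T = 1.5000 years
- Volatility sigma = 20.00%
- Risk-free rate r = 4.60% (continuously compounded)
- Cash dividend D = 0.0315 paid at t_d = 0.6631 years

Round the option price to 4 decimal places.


PV(D) = D * exp(-r * t_d) = 0.0315 * 0.96995791 = 0.03055367
S_0' = S_0 - PV(D) = 1.0800 - 0.03055367 = 1.04944633
d1 = (ln(S_0'/K) + (r + sigma^2/2)*T) / (sigma*sqrt(T)) = 0.24937855
d2 = d1 - sigma*sqrt(T) = 0.00442958
exp(-rT) = 0.93332668
N(d1) = 0.59846601; N(d2) = 0.50176714
C = S_0' * N(d1) - K * exp(-rT) * N(d2) = 1.04944633 * 0.59846601 - 1.0900 * 0.93332668 * 0.50176714 = 0.1176

Answer: Price = 0.1176


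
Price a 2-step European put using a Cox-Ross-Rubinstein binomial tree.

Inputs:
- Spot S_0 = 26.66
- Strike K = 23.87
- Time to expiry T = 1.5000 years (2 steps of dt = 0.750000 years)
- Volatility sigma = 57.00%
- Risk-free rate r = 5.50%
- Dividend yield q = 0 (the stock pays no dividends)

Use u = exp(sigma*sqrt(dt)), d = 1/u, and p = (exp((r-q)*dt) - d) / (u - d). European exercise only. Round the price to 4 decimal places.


Answer: Price = V(0,0) = 4.3169

Derivation:
dt = T/N = 0.750000
u = exp(sigma*sqrt(dt)) = 1.638260; d = 1/u = 0.610404
p = (exp((r-q)*dt) - d) / (u - d) = 0.420009
Discount per step: exp(-r*dt) = 0.959589
Stock lattice S(k, i) with i counting down-moves:
  k=0: S(0,0) = 26.6600
  k=1: S(1,0) = 43.6760; S(1,1) = 16.2734
  k=2: S(2,0) = 71.5526; S(2,1) = 26.6600; S(2,2) = 9.9333
Terminal payoffs V(N, i) = max(K - S_T, 0):
  V(2,0) = 0.000000; V(2,1) = 0.000000; V(2,2) = 13.936674
Backward induction: V(k, i) = exp(-r*dt) * [p * V(k+1, i) + (1-p) * V(k+1, i+1)].
  V(1,0) = exp(-r*dt) * [p*0.000000 + (1-p)*0.000000] = 0.000000
  V(1,1) = exp(-r*dt) * [p*0.000000 + (1-p)*13.936674] = 7.756498
  V(0,0) = exp(-r*dt) * [p*0.000000 + (1-p)*7.756498] = 4.316903


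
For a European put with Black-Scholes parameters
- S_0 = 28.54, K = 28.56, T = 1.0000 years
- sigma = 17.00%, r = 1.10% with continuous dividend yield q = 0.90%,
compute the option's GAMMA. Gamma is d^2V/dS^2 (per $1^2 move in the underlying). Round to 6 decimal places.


d1 = 0.0926439681; d2 = -0.0773560319
phi(d1) = 0.3972339069; exp(-qT) = 0.9910403788; exp(-rT) = 0.9890602788
Gamma = exp(-qT) * phi(d1) / (S * sigma * sqrt(T)) = 0.9910403788 * 0.3972339069 / (28.5400 * 0.1700 * 1.0000000000) = 0.081140

Answer: Gamma = 0.081140


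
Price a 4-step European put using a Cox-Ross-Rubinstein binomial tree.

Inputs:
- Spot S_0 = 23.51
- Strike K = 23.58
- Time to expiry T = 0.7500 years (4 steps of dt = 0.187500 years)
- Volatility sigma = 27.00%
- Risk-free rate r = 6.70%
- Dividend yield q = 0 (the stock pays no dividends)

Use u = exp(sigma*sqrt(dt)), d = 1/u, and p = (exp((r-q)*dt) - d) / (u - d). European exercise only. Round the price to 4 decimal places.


dt = T/N = 0.187500
u = exp(sigma*sqrt(dt)) = 1.124022; d = 1/u = 0.889662
p = (exp((r-q)*dt) - d) / (u - d) = 0.524746
Discount per step: exp(-r*dt) = 0.987516
Stock lattice S(k, i) with i counting down-moves:
  k=0: S(0,0) = 23.5100
  k=1: S(1,0) = 26.4258; S(1,1) = 20.9160
  k=2: S(2,0) = 29.7031; S(2,1) = 23.5100; S(2,2) = 18.6081
  k=3: S(3,0) = 33.3870; S(3,1) = 26.4258; S(3,2) = 20.9160; S(3,3) = 16.5550
  k=4: S(4,0) = 37.5277; S(4,1) = 29.7031; S(4,2) = 23.5100; S(4,3) = 18.6081; S(4,4) = 14.7283
Terminal payoffs V(N, i) = max(K - S_T, 0):
  V(4,0) = 0.000000; V(4,1) = 0.000000; V(4,2) = 0.070000; V(4,3) = 4.971862; V(4,4) = 8.851680
Backward induction: V(k, i) = exp(-r*dt) * [p * V(k+1, i) + (1-p) * V(k+1, i+1)].
  V(3,0) = exp(-r*dt) * [p*0.000000 + (1-p)*0.000000] = 0.000000
  V(3,1) = exp(-r*dt) * [p*0.000000 + (1-p)*0.070000] = 0.032852
  V(3,2) = exp(-r*dt) * [p*0.070000 + (1-p)*4.971862] = 2.369671
  V(3,3) = exp(-r*dt) * [p*4.971862 + (1-p)*8.851680] = 6.730672
  V(2,0) = exp(-r*dt) * [p*0.000000 + (1-p)*0.032852] = 0.015418
  V(2,1) = exp(-r*dt) * [p*0.032852 + (1-p)*2.369671] = 1.129159
  V(2,2) = exp(-r*dt) * [p*2.369671 + (1-p)*6.730672] = 4.386795
  V(1,0) = exp(-r*dt) * [p*0.015418 + (1-p)*1.129159] = 0.537927
  V(1,1) = exp(-r*dt) * [p*1.129159 + (1-p)*4.386795] = 2.643938
  V(0,0) = exp(-r*dt) * [p*0.537927 + (1-p)*2.643938] = 1.519606

Answer: Price = V(0,0) = 1.5196


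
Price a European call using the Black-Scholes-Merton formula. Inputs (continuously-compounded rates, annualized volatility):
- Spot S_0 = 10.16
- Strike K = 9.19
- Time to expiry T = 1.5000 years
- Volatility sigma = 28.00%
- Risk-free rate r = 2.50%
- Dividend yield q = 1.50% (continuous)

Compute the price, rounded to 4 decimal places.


Answer: Price = 1.8907

Derivation:
d1 = (ln(S/K) + (r - q + 0.5*sigma^2) * T) / (sigma * sqrt(T)) = 0.50780986
d2 = d1 - sigma * sqrt(T) = 0.16488130
exp(-rT) = 0.96319442; exp(-qT) = 0.97775124
C = S_0 * exp(-qT) * N(d1) - K * exp(-rT) * N(d2)
N(d1) = 0.69420665; N(d2) = 0.56548129
C = 10.1600 * 0.97775124 * 0.69420665 - 9.1900 * 0.96319442 * 0.56548129 = 1.8907


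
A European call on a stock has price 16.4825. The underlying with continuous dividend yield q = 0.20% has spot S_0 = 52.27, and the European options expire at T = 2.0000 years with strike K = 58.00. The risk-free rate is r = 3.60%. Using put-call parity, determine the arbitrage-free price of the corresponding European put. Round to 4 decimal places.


Answer: Put price = 18.3920

Derivation:
Put-call parity: C - P = S_0 * exp(-qT) - K * exp(-rT).
S_0 * exp(-qT) = 52.2700 * 0.99600799 = 52.06133760
K * exp(-rT) = 58.0000 * 0.93053090 = 53.97079196
P = C - S*exp(-qT) + K*exp(-rT)
P = 16.4825 - 52.06133760 + 53.97079196 = 18.3920


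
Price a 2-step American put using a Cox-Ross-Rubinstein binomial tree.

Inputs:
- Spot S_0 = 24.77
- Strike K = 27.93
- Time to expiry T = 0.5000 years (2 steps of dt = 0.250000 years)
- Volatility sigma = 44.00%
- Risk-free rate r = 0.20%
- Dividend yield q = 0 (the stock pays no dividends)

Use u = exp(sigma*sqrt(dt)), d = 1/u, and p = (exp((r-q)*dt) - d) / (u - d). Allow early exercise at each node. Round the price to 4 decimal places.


Answer: Price = V(0,0) = 5.2357

Derivation:
dt = T/N = 0.250000
u = exp(sigma*sqrt(dt)) = 1.246077; d = 1/u = 0.802519
p = (exp((r-q)*dt) - d) / (u - d) = 0.446348
Discount per step: exp(-r*dt) = 0.999500
Stock lattice S(k, i) with i counting down-moves:
  k=0: S(0,0) = 24.7700
  k=1: S(1,0) = 30.8653; S(1,1) = 19.8784
  k=2: S(2,0) = 38.4606; S(2,1) = 24.7700; S(2,2) = 15.9528
Terminal payoffs V(N, i) = max(K - S_T, 0):
  V(2,0) = 0.000000; V(2,1) = 3.160000; V(2,2) = 11.977218
Backward induction: V(k, i) = exp(-r*dt) * [p * V(k+1, i) + (1-p) * V(k+1, i+1)]; then take max(V_cont, immediate exercise) for American.
  V(1,0) = exp(-r*dt) * [p*0.000000 + (1-p)*3.160000] = 1.748665; exercise = 0.000000; V(1,0) = max -> 1.748665
  V(1,1) = exp(-r*dt) * [p*3.160000 + (1-p)*11.977218] = 8.037648; exercise = 8.051609; V(1,1) = max -> 8.051609
  V(0,0) = exp(-r*dt) * [p*1.748665 + (1-p)*8.051609] = 5.235682; exercise = 3.160000; V(0,0) = max -> 5.235682


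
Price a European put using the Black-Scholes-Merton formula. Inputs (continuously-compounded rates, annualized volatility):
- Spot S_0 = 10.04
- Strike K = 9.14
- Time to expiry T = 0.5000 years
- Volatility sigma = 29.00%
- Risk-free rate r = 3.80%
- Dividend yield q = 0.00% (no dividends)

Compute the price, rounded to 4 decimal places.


d1 = (ln(S/K) + (r - q + 0.5*sigma^2) * T) / (sigma * sqrt(T)) = 0.65318003
d2 = d1 - sigma * sqrt(T) = 0.44811907
exp(-rT) = 0.98117936; exp(-qT) = 1.00000000
P = K * exp(-rT) * N(-d2) - S_0 * exp(-qT) * N(-d1)
N(-d1) = 0.25682011; N(-d2) = 0.32703363
P = 9.1400 * 0.98117936 * 0.32703363 - 10.0400 * 1.00000000 * 0.25682011 = 0.3544

Answer: Price = 0.3544


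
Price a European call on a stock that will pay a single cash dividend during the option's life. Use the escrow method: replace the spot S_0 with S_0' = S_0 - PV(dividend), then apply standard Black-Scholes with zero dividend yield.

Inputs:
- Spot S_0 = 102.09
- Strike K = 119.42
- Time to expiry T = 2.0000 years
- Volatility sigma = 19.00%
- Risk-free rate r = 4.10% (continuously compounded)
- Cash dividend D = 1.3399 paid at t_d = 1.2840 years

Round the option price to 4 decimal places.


Answer: Price = 7.2526

Derivation:
PV(D) = D * exp(-r * t_d) = 1.3399 * 0.94871770 = 1.27118684
S_0' = S_0 - PV(D) = 102.0900 - 1.27118684 = 100.81881316
d1 = (ln(S_0'/K) + (r + sigma^2/2)*T) / (sigma*sqrt(T)) = -0.19062748
d2 = d1 - sigma*sqrt(T) = -0.45932806
exp(-rT) = 0.92127196
N(d1) = 0.42440873; N(d2) = 0.32299930
C = S_0' * N(d1) - K * exp(-rT) * N(d2) = 100.81881316 * 0.42440873 - 119.4200 * 0.92127196 * 0.32299930 = 7.2526


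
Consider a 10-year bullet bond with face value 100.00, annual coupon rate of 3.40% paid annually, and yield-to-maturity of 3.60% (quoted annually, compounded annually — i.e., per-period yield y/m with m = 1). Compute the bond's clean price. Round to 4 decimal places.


Coupon per period c = face * coupon_rate / m = 3.400000
Periods per year m = 1; per-period yield y/m = 0.036000
Number of cashflows N = 10
Cashflows (t years, CF_t, discount factor 1/(1+y/m)^(m*t), PV):
  t = 1.0000: CF_t = 3.400000, DF = 0.965251, PV = 3.281853
  t = 2.0000: CF_t = 3.400000, DF = 0.931709, PV = 3.167812
  t = 3.0000: CF_t = 3.400000, DF = 0.899333, PV = 3.057734
  t = 4.0000: CF_t = 3.400000, DF = 0.868082, PV = 2.951480
  t = 5.0000: CF_t = 3.400000, DF = 0.837917, PV = 2.848919
  t = 6.0000: CF_t = 3.400000, DF = 0.808801, PV = 2.749922
  t = 7.0000: CF_t = 3.400000, DF = 0.780696, PV = 2.654365
  t = 8.0000: CF_t = 3.400000, DF = 0.753567, PV = 2.562128
  t = 9.0000: CF_t = 3.400000, DF = 0.727381, PV = 2.473097
  t = 10.0000: CF_t = 103.400000, DF = 0.702106, PV = 72.597721
Price P = sum_t PV_t = 98.345031

Answer: Price = 98.3450


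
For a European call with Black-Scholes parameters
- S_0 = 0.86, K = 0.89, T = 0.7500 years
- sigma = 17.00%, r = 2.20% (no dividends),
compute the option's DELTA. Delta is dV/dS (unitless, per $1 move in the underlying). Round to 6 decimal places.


d1 = -0.0472175626; d2 = -0.1944418812
phi(d1) = 0.3984978076; exp(-qT) = 1.0000000000; exp(-rT) = 0.9836353794
N(d1) = 0.4811699151
Delta = exp(-qT) * N(d1) = 1.0000000000 * 0.4811699151 = 0.481170

Answer: Delta = 0.481170


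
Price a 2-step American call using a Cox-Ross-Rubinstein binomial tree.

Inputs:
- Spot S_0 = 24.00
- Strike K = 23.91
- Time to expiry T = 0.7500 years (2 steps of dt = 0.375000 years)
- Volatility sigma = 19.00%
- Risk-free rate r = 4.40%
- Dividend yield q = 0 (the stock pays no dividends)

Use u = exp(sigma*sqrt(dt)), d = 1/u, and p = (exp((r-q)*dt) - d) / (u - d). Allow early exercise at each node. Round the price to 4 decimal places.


Answer: Price = V(0,0) = 1.8579

Derivation:
dt = T/N = 0.375000
u = exp(sigma*sqrt(dt)) = 1.123390; d = 1/u = 0.890163
p = (exp((r-q)*dt) - d) / (u - d) = 0.542279
Discount per step: exp(-r*dt) = 0.983635
Stock lattice S(k, i) with i counting down-moves:
  k=0: S(0,0) = 24.0000
  k=1: S(1,0) = 26.9614; S(1,1) = 21.3639
  k=2: S(2,0) = 30.2881; S(2,1) = 24.0000; S(2,2) = 19.0174
Terminal payoffs V(N, i) = max(S_T - K, 0):
  V(2,0) = 6.378114; V(2,1) = 0.090000; V(2,2) = 0.000000
Backward induction: V(k, i) = exp(-r*dt) * [p * V(k+1, i) + (1-p) * V(k+1, i+1)]; then take max(V_cont, immediate exercise) for American.
  V(1,0) = exp(-r*dt) * [p*6.378114 + (1-p)*0.090000] = 3.442634; exercise = 3.051356; V(1,0) = max -> 3.442634
  V(1,1) = exp(-r*dt) * [p*0.090000 + (1-p)*0.000000] = 0.048006; exercise = 0.000000; V(1,1) = max -> 0.048006
  V(0,0) = exp(-r*dt) * [p*3.442634 + (1-p)*0.048006] = 1.857930; exercise = 0.090000; V(0,0) = max -> 1.857930


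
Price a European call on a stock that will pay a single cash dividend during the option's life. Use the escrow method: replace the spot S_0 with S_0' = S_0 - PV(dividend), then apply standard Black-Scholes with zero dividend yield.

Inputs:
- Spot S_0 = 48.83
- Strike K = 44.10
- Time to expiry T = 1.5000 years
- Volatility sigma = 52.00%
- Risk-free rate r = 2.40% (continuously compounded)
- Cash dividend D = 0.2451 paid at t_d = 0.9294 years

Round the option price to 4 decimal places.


Answer: Price = 14.6476

Derivation:
PV(D) = D * exp(-r * t_d) = 0.2451 * 0.97794133 = 0.23969342
S_0' = S_0 - PV(D) = 48.8300 - 0.23969342 = 48.59030658
d1 = (ln(S_0'/K) + (r + sigma^2/2)*T) / (sigma*sqrt(T)) = 0.52721227
d2 = d1 - sigma*sqrt(T) = -0.10965506
exp(-rT) = 0.96464029
N(d1) = 0.70097691; N(d2) = 0.45634147
C = S_0' * N(d1) - K * exp(-rT) * N(d2) = 48.59030658 * 0.70097691 - 44.1000 * 0.96464029 * 0.45634147 = 14.6476


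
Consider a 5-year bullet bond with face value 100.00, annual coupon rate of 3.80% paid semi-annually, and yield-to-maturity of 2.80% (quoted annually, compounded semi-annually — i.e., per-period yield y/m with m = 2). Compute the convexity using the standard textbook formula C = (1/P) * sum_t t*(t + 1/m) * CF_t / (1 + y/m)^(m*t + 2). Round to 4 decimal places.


Answer: Convexity = 23.9882

Derivation:
Coupon per period c = face * coupon_rate / m = 1.900000
Periods per year m = 2; per-period yield y/m = 0.014000
Number of cashflows N = 10
Cashflows (t years, CF_t, discount factor 1/(1+y/m)^(m*t), PV):
  t = 0.5000: CF_t = 1.900000, DF = 0.986193, PV = 1.873767
  t = 1.0000: CF_t = 1.900000, DF = 0.972577, PV = 1.847897
  t = 1.5000: CF_t = 1.900000, DF = 0.959149, PV = 1.822383
  t = 2.0000: CF_t = 1.900000, DF = 0.945906, PV = 1.797222
  t = 2.5000: CF_t = 1.900000, DF = 0.932847, PV = 1.772409
  t = 3.0000: CF_t = 1.900000, DF = 0.919967, PV = 1.747937
  t = 3.5000: CF_t = 1.900000, DF = 0.907265, PV = 1.723804
  t = 4.0000: CF_t = 1.900000, DF = 0.894739, PV = 1.700004
  t = 4.5000: CF_t = 1.900000, DF = 0.882386, PV = 1.676533
  t = 5.0000: CF_t = 101.900000, DF = 0.870203, PV = 88.673660
Price P = sum_t PV_t = 104.635616
Convexity numerator sum_t t*(t + 1/m) * CF_t / (1+y/m)^(m*t + 2):
  t = 0.5000: term = 0.911192
  t = 1.0000: term = 2.695833
  t = 1.5000: term = 5.317226
  t = 2.0000: term = 8.739687
  t = 2.5000: term = 12.928531
  t = 3.0000: term = 17.850043
  t = 3.5000: term = 23.471457
  t = 4.0000: term = 29.760934
  t = 4.5000: term = 36.687542
  t = 5.0000: term = 2371.654479
Convexity = (1/P) * sum = 2510.016922 / 104.635616 = 23.988170


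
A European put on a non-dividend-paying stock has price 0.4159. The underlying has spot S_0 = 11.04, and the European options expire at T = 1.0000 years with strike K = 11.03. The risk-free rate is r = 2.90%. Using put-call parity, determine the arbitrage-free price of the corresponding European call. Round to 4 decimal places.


Answer: Call price = 0.7412

Derivation:
Put-call parity: C - P = S_0 * exp(-qT) - K * exp(-rT).
S_0 * exp(-qT) = 11.0400 * 1.00000000 = 11.04000000
K * exp(-rT) = 11.0300 * 0.97141646 = 10.71472360
C = P + S*exp(-qT) - K*exp(-rT)
C = 0.4159 + 11.04000000 - 10.71472360 = 0.7412


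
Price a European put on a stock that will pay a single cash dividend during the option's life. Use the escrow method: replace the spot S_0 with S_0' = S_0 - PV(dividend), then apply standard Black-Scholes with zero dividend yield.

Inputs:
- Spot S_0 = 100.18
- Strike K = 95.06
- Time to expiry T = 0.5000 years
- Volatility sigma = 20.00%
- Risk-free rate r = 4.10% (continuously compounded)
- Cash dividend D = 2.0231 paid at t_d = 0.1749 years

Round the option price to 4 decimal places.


Answer: Price = 3.2414

Derivation:
PV(D) = D * exp(-r * t_d) = 2.0231 * 0.99285475 = 2.00864444
S_0' = S_0 - PV(D) = 100.1800 - 2.00864444 = 98.17135556
d1 = (ln(S_0'/K) + (r + sigma^2/2)*T) / (sigma*sqrt(T)) = 0.44339984
d2 = d1 - sigma*sqrt(T) = 0.30197848
exp(-rT) = 0.97970870
N(-d1) = 0.32873828; N(-d2) = 0.38133423
P = K * exp(-rT) * N(-d2) - S_0' * N(-d1) = 95.0600 * 0.97970870 * 0.38133423 - 98.17135556 * 0.32873828 = 3.2414


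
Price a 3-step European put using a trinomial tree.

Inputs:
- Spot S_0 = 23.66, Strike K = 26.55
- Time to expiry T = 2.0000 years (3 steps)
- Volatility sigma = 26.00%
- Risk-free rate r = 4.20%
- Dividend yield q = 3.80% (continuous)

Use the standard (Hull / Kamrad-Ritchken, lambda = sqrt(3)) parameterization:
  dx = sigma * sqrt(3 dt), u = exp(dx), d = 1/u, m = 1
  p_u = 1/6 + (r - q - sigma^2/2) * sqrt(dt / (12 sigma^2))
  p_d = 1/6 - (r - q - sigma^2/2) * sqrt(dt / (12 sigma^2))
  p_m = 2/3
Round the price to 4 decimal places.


Answer: Price = V(0,0) = 4.8104

Derivation:
dt = T/N = 0.666667; dx = sigma*sqrt(3*dt) = 0.367696
u = exp(dx) = 1.444402; d = 1/u = 0.692328
p_u = 0.139652, p_m = 0.666667, p_d = 0.193682
Discount per step: exp(-r*dt) = 0.972388
Stock lattice S(k, j) with j the centered position index:
  k=0: S(0,+0) = 23.6600
  k=1: S(1,-1) = 16.3805; S(1,+0) = 23.6600; S(1,+1) = 34.1746
  k=2: S(2,-2) = 11.3407; S(2,-1) = 16.3805; S(2,+0) = 23.6600; S(2,+1) = 34.1746; S(2,+2) = 49.3618
  k=3: S(3,-3) = 7.8515; S(3,-2) = 11.3407; S(3,-1) = 16.3805; S(3,+0) = 23.6600; S(3,+1) = 34.1746; S(3,+2) = 49.3618; S(3,+3) = 71.2983
Terminal payoffs V(N, j) = max(K - S_T, 0):
  V(3,-3) = 18.698542; V(3,-2) = 15.209337; V(3,-1) = 10.169521; V(3,+0) = 2.890000; V(3,+1) = 0.000000; V(3,+2) = 0.000000; V(3,+3) = 0.000000
Backward induction: V(k, j) = exp(-r*dt) * [p_u * V(k+1, j+1) + p_m * V(k+1, j) + p_d * V(k+1, j-1)]
  V(2,-2) = exp(-r*dt) * [p_u*10.169521 + p_m*15.209337 + p_d*18.698542] = 14.762133
  V(2,-1) = exp(-r*dt) * [p_u*2.890000 + p_m*10.169521 + p_d*15.209337] = 9.849365
  V(2,+0) = exp(-r*dt) * [p_u*0.000000 + p_m*2.890000 + p_d*10.169521] = 3.788734
  V(2,+1) = exp(-r*dt) * [p_u*0.000000 + p_m*0.000000 + p_d*2.890000] = 0.544285
  V(2,+2) = exp(-r*dt) * [p_u*0.000000 + p_m*0.000000 + p_d*0.000000] = 0.000000
  V(1,-1) = exp(-r*dt) * [p_u*3.788734 + p_m*9.849365 + p_d*14.762133] = 9.679642
  V(1,+0) = exp(-r*dt) * [p_u*0.544285 + p_m*3.788734 + p_d*9.849365] = 4.384961
  V(1,+1) = exp(-r*dt) * [p_u*0.000000 + p_m*0.544285 + p_d*3.788734] = 1.066385
  V(0,+0) = exp(-r*dt) * [p_u*1.066385 + p_m*4.384961 + p_d*9.679642] = 4.810405


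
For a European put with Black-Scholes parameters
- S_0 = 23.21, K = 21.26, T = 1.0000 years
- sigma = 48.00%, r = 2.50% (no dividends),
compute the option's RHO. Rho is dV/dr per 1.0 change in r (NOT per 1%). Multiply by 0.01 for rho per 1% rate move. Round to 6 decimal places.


d1 = 0.4749080154; d2 = -0.0050919846
phi(d1) = 0.3563979467; exp(-qT) = 1.0000000000; exp(-rT) = 0.9753099120
N(-d2) = 0.5020313992
Rho = -K*T*exp(-rT)*N(-d2) = -21.2600 * 1.0000 * 0.9753099120 * 0.5020313992 = -10.409666

Answer: Rho = -10.409666


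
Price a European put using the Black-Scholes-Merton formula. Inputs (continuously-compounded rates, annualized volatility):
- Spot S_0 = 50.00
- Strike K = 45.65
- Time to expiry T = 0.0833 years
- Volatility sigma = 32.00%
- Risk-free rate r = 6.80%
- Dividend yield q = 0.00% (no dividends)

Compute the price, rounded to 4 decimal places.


d1 = (ln(S/K) + (r - q + 0.5*sigma^2) * T) / (sigma * sqrt(T)) = 1.09302099
d2 = d1 - sigma * sqrt(T) = 1.00066343
exp(-rT) = 0.99435161; exp(-qT) = 1.00000000
P = K * exp(-rT) * N(-d2) - S_0 * exp(-qT) * N(-d1)
N(-d1) = 0.13719229; N(-d2) = 0.15849478
P = 45.6500 * 0.99435161 * 0.15849478 - 50.0000 * 1.00000000 * 0.13719229 = 0.3348

Answer: Price = 0.3348


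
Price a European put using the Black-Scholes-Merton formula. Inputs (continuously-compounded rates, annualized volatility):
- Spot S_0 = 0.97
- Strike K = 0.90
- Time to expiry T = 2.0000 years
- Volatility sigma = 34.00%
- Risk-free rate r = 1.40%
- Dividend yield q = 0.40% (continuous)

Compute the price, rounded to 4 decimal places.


d1 = (ln(S/K) + (r - q + 0.5*sigma^2) * T) / (sigma * sqrt(T)) = 0.43778501
d2 = d1 - sigma * sqrt(T) = -0.04304760
exp(-rT) = 0.97238837; exp(-qT) = 0.99203191
P = K * exp(-rT) * N(-d2) - S_0 * exp(-qT) * N(-d1)
N(-d1) = 0.33077107; N(-d2) = 0.51716821
P = 0.9000 * 0.97238837 * 0.51716821 - 0.9700 * 0.99203191 * 0.33077107 = 0.1343

Answer: Price = 0.1343


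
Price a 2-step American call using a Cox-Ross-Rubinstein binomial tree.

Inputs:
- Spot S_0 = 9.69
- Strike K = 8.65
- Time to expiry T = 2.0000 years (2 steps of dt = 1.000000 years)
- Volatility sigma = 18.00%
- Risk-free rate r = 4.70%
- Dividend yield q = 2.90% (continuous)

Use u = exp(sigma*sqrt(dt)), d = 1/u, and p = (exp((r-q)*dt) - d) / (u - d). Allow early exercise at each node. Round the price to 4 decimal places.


Answer: Price = V(0,0) = 1.6909

Derivation:
dt = T/N = 1.000000
u = exp(sigma*sqrt(dt)) = 1.197217; d = 1/u = 0.835270
p = (exp((r-q)*dt) - d) / (u - d) = 0.505302
Discount per step: exp(-r*dt) = 0.954087
Stock lattice S(k, i) with i counting down-moves:
  k=0: S(0,0) = 9.6900
  k=1: S(1,0) = 11.6010; S(1,1) = 8.0938
  k=2: S(2,0) = 13.8890; S(2,1) = 9.6900; S(2,2) = 6.7605
Terminal payoffs V(N, i) = max(S_T - K, 0):
  V(2,0) = 5.238962; V(2,1) = 1.040000; V(2,2) = 0.000000
Backward induction: V(k, i) = exp(-r*dt) * [p * V(k+1, i) + (1-p) * V(k+1, i+1)]; then take max(V_cont, immediate exercise) for American.
  V(1,0) = exp(-r*dt) * [p*5.238962 + (1-p)*1.040000] = 3.016582; exercise = 2.951036; V(1,0) = max -> 3.016582
  V(1,1) = exp(-r*dt) * [p*1.040000 + (1-p)*0.000000] = 0.501387; exercise = 0.000000; V(1,1) = max -> 0.501387
  V(0,0) = exp(-r*dt) * [p*3.016582 + (1-p)*0.501387] = 1.690949; exercise = 1.040000; V(0,0) = max -> 1.690949


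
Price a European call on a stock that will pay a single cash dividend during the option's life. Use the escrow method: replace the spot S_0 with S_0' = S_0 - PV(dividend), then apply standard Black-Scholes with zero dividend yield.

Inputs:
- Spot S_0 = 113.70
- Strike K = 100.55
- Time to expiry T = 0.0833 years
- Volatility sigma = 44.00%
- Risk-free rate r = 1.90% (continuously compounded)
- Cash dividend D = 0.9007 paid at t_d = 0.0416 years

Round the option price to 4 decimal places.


PV(D) = D * exp(-r * t_d) = 0.9007 * 0.99920991 = 0.89998837
S_0' = S_0 - PV(D) = 113.7000 - 0.89998837 = 112.80001163
d1 = (ln(S_0'/K) + (r + sigma^2/2)*T) / (sigma*sqrt(T)) = 0.98122564
d2 = d1 - sigma*sqrt(T) = 0.85423398
exp(-rT) = 0.99841855
N(d1) = 0.83675926; N(d2) = 0.80351232
C = S_0' * N(d1) - K * exp(-rT) * N(d2) = 112.80001163 * 0.83675926 - 100.5500 * 0.99841855 * 0.80351232 = 13.7211

Answer: Price = 13.7211
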